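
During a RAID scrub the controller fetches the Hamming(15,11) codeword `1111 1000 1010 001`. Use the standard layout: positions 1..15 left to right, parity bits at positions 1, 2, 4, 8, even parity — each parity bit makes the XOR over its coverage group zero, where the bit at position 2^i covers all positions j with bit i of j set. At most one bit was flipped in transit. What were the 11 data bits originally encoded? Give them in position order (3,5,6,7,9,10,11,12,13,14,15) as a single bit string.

s1: b1⊕b3⊕b5⊕b7⊕b9⊕b11⊕b13⊕b15 = 1⊕1⊕1⊕0⊕1⊕1⊕0⊕1 = 0
s2: b2⊕b3⊕b6⊕b7⊕b10⊕b11⊕b14⊕b15 = 1⊕1⊕0⊕0⊕0⊕1⊕0⊕1 = 0
s4: b4⊕b5⊕b6⊕b7⊕b12⊕b13⊕b14⊕b15 = 1⊕1⊕0⊕0⊕0⊕0⊕0⊕1 = 1
s8: b8⊕b9⊕b10⊕b11⊕b12⊕b13⊕b14⊕b15 = 0⊕1⊕0⊕1⊕0⊕0⊕0⊕1 = 1
Syndrome (s8...s1) = 1100 → position 12.
Flip bit 12: corrected codeword = 111110001011001
Data bits at positions 3,5,6,7,9,10,11,12,13,14,15: 11001011001

11001011001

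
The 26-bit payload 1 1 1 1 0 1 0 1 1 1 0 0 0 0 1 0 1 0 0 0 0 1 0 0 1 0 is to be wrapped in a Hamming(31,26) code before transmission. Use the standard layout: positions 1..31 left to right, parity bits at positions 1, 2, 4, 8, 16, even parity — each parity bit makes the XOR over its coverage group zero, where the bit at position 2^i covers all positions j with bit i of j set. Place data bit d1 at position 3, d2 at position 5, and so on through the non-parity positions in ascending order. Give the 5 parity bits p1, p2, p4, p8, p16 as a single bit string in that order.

10100

Place data bits at non-power-of-two positions: b3=1, b5=1, b6=1, b7=1, b9=0, b10=1, b11=0, b12=1, b13=1, b14=1, b15=0, b17=0, b18=0, b19=0, b20=1, b21=0, b22=1, b23=0, b24=0, b25=0, b26=0, b27=1, b28=0, b29=0, b30=1, b31=0.
p1 = XOR of data positions {3,5,7,9,11,13,15,17,19,21,23,25,27,29,31} = 1⊕1⊕1⊕0⊕0⊕1⊕0⊕0⊕0⊕0⊕0⊕0⊕1⊕0⊕0 = 1
p2 = XOR of data positions {3,6,7,10,11,14,15,18,19,22,23,26,27,30,31} = 1⊕1⊕1⊕1⊕0⊕1⊕0⊕0⊕0⊕1⊕0⊕0⊕1⊕1⊕0 = 0
p4 = XOR of data positions {5,6,7,12,13,14,15,20,21,22,23,28,29,30,31} = 1⊕1⊕1⊕1⊕1⊕1⊕0⊕1⊕0⊕1⊕0⊕0⊕0⊕1⊕0 = 1
p8 = XOR of data positions {9,10,11,12,13,14,15,24,25,26,27,28,29,30,31} = 0⊕1⊕0⊕1⊕1⊕1⊕0⊕0⊕0⊕0⊕1⊕0⊕0⊕1⊕0 = 0
p16 = XOR of data positions {17,18,19,20,21,22,23,24,25,26,27,28,29,30,31} = 0⊕0⊕0⊕1⊕0⊕1⊕0⊕0⊕0⊕0⊕1⊕0⊕0⊕1⊕0 = 0
Parity bits p1,p2,p4,p8,p16 = 10100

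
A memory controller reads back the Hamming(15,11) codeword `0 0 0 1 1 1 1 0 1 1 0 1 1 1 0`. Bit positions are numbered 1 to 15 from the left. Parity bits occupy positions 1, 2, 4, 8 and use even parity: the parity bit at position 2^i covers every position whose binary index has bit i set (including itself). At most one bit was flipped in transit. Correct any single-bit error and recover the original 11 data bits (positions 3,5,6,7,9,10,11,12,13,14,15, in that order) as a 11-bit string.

s1: b1⊕b3⊕b5⊕b7⊕b9⊕b11⊕b13⊕b15 = 0⊕0⊕1⊕1⊕1⊕0⊕1⊕0 = 0
s2: b2⊕b3⊕b6⊕b7⊕b10⊕b11⊕b14⊕b15 = 0⊕0⊕1⊕1⊕1⊕0⊕1⊕0 = 0
s4: b4⊕b5⊕b6⊕b7⊕b12⊕b13⊕b14⊕b15 = 1⊕1⊕1⊕1⊕1⊕1⊕1⊕0 = 1
s8: b8⊕b9⊕b10⊕b11⊕b12⊕b13⊕b14⊕b15 = 0⊕1⊕1⊕0⊕1⊕1⊕1⊕0 = 1
Syndrome (s8...s1) = 1100 → position 12.
Flip bit 12: corrected codeword = 000111101100110
Data bits at positions 3,5,6,7,9,10,11,12,13,14,15: 01111100110

01111100110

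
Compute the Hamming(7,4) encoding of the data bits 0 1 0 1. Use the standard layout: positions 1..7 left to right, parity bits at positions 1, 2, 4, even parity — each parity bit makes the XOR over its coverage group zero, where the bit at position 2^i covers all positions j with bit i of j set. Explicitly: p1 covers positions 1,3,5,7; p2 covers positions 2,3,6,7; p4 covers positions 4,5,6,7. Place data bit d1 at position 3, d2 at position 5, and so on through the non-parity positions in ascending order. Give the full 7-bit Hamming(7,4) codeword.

0100101

Place data bits at non-power-of-two positions: b3=0, b5=1, b6=0, b7=1.
p1 = XOR of data positions {3,5,7} = 0⊕1⊕1 = 0
p2 = XOR of data positions {3,6,7} = 0⊕0⊕1 = 1
p4 = XOR of data positions {5,6,7} = 1⊕0⊕1 = 0
Codeword b1..b7 = 0100101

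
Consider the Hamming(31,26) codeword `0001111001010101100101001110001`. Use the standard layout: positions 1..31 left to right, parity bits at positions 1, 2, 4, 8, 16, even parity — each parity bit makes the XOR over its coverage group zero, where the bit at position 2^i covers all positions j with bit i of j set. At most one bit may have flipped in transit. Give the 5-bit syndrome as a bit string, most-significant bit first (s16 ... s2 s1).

01100

s1: b1⊕b3⊕b5⊕b7⊕b9⊕b11⊕b13⊕b15⊕b17⊕b19⊕b21⊕b23⊕b25⊕b27⊕b29⊕b31 = 0⊕0⊕1⊕1⊕0⊕0⊕0⊕0⊕1⊕0⊕0⊕0⊕1⊕1⊕0⊕1 = 0
s2: b2⊕b3⊕b6⊕b7⊕b10⊕b11⊕b14⊕b15⊕b18⊕b19⊕b22⊕b23⊕b26⊕b27⊕b30⊕b31 = 0⊕0⊕1⊕1⊕1⊕0⊕1⊕0⊕0⊕0⊕1⊕0⊕1⊕1⊕0⊕1 = 0
s4: b4⊕b5⊕b6⊕b7⊕b12⊕b13⊕b14⊕b15⊕b20⊕b21⊕b22⊕b23⊕b28⊕b29⊕b30⊕b31 = 1⊕1⊕1⊕1⊕1⊕0⊕1⊕0⊕1⊕0⊕1⊕0⊕0⊕0⊕0⊕1 = 1
s8: b8⊕b9⊕b10⊕b11⊕b12⊕b13⊕b14⊕b15⊕b24⊕b25⊕b26⊕b27⊕b28⊕b29⊕b30⊕b31 = 0⊕0⊕1⊕0⊕1⊕0⊕1⊕0⊕0⊕1⊕1⊕1⊕0⊕0⊕0⊕1 = 1
s16: b16⊕b17⊕b18⊕b19⊕b20⊕b21⊕b22⊕b23⊕b24⊕b25⊕b26⊕b27⊕b28⊕b29⊕b30⊕b31 = 1⊕1⊕0⊕0⊕1⊕0⊕1⊕0⊕0⊕1⊕1⊕1⊕0⊕0⊕0⊕1 = 0
Syndrome (s16...s1) = 01100 → position 12.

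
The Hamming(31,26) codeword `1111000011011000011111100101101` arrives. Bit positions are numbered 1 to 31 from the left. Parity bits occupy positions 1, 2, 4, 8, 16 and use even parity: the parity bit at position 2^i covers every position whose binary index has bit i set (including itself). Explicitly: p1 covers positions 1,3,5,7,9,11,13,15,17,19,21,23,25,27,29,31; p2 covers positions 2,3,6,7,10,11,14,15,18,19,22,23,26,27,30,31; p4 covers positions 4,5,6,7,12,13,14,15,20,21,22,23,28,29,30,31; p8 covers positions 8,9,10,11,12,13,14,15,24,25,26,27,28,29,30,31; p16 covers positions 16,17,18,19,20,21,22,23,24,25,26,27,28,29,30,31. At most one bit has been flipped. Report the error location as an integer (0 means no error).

3

s1: b1⊕b3⊕b5⊕b7⊕b9⊕b11⊕b13⊕b15⊕b17⊕b19⊕b21⊕b23⊕b25⊕b27⊕b29⊕b31 = 1⊕1⊕0⊕0⊕1⊕0⊕1⊕0⊕0⊕1⊕1⊕1⊕0⊕0⊕1⊕1 = 1
s2: b2⊕b3⊕b6⊕b7⊕b10⊕b11⊕b14⊕b15⊕b18⊕b19⊕b22⊕b23⊕b26⊕b27⊕b30⊕b31 = 1⊕1⊕0⊕0⊕1⊕0⊕0⊕0⊕1⊕1⊕1⊕1⊕1⊕0⊕0⊕1 = 1
s4: b4⊕b5⊕b6⊕b7⊕b12⊕b13⊕b14⊕b15⊕b20⊕b21⊕b22⊕b23⊕b28⊕b29⊕b30⊕b31 = 1⊕0⊕0⊕0⊕1⊕1⊕0⊕0⊕1⊕1⊕1⊕1⊕1⊕1⊕0⊕1 = 0
s8: b8⊕b9⊕b10⊕b11⊕b12⊕b13⊕b14⊕b15⊕b24⊕b25⊕b26⊕b27⊕b28⊕b29⊕b30⊕b31 = 0⊕1⊕1⊕0⊕1⊕1⊕0⊕0⊕0⊕0⊕1⊕0⊕1⊕1⊕0⊕1 = 0
s16: b16⊕b17⊕b18⊕b19⊕b20⊕b21⊕b22⊕b23⊕b24⊕b25⊕b26⊕b27⊕b28⊕b29⊕b30⊕b31 = 0⊕0⊕1⊕1⊕1⊕1⊕1⊕1⊕0⊕0⊕1⊕0⊕1⊕1⊕0⊕1 = 0
Syndrome (s16...s1) = 00011 → position 3.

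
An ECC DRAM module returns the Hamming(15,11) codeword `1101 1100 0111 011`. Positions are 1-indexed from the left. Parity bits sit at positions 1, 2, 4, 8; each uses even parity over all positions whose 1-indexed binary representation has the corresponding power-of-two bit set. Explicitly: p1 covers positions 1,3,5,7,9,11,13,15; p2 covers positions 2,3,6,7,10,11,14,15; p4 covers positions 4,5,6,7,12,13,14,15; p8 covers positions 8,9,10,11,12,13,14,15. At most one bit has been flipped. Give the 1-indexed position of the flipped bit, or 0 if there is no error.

s1: b1⊕b3⊕b5⊕b7⊕b9⊕b11⊕b13⊕b15 = 1⊕0⊕1⊕0⊕0⊕1⊕0⊕1 = 0
s2: b2⊕b3⊕b6⊕b7⊕b10⊕b11⊕b14⊕b15 = 1⊕0⊕1⊕0⊕1⊕1⊕1⊕1 = 0
s4: b4⊕b5⊕b6⊕b7⊕b12⊕b13⊕b14⊕b15 = 1⊕1⊕1⊕0⊕1⊕0⊕1⊕1 = 0
s8: b8⊕b9⊕b10⊕b11⊕b12⊕b13⊕b14⊕b15 = 0⊕0⊕1⊕1⊕1⊕0⊕1⊕1 = 1
Syndrome (s8...s1) = 1000 → position 8.

8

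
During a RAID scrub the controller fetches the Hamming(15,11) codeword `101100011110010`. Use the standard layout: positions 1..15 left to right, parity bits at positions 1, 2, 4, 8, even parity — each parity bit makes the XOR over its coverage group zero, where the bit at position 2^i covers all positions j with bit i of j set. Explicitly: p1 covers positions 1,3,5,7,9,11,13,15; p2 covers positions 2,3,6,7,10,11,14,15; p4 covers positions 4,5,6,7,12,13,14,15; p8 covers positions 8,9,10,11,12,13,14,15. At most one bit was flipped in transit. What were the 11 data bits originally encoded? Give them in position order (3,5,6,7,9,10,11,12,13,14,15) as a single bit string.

10001110010

s1: b1⊕b3⊕b5⊕b7⊕b9⊕b11⊕b13⊕b15 = 1⊕1⊕0⊕0⊕1⊕1⊕0⊕0 = 0
s2: b2⊕b3⊕b6⊕b7⊕b10⊕b11⊕b14⊕b15 = 0⊕1⊕0⊕0⊕1⊕1⊕1⊕0 = 0
s4: b4⊕b5⊕b6⊕b7⊕b12⊕b13⊕b14⊕b15 = 1⊕0⊕0⊕0⊕0⊕0⊕1⊕0 = 0
s8: b8⊕b9⊕b10⊕b11⊕b12⊕b13⊕b14⊕b15 = 1⊕1⊕1⊕1⊕0⊕0⊕1⊕0 = 1
Syndrome (s8...s1) = 1000 → position 8.
Flip bit 8: corrected codeword = 101100001110010
Data bits at positions 3,5,6,7,9,10,11,12,13,14,15: 10001110010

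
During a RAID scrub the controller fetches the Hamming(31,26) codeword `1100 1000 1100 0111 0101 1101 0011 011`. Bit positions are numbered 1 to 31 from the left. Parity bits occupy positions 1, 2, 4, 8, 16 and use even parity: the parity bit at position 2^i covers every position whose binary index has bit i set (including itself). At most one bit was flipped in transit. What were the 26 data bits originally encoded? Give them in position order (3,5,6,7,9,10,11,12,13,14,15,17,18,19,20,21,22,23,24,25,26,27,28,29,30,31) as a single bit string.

01001100010010111010011011

s1: b1⊕b3⊕b5⊕b7⊕b9⊕b11⊕b13⊕b15⊕b17⊕b19⊕b21⊕b23⊕b25⊕b27⊕b29⊕b31 = 1⊕0⊕1⊕0⊕1⊕0⊕0⊕1⊕0⊕0⊕1⊕0⊕0⊕1⊕0⊕1 = 1
s2: b2⊕b3⊕b6⊕b7⊕b10⊕b11⊕b14⊕b15⊕b18⊕b19⊕b22⊕b23⊕b26⊕b27⊕b30⊕b31 = 1⊕0⊕0⊕0⊕1⊕0⊕1⊕1⊕1⊕0⊕1⊕0⊕0⊕1⊕1⊕1 = 1
s4: b4⊕b5⊕b6⊕b7⊕b12⊕b13⊕b14⊕b15⊕b20⊕b21⊕b22⊕b23⊕b28⊕b29⊕b30⊕b31 = 0⊕1⊕0⊕0⊕0⊕0⊕1⊕1⊕1⊕1⊕1⊕0⊕1⊕0⊕1⊕1 = 1
s8: b8⊕b9⊕b10⊕b11⊕b12⊕b13⊕b14⊕b15⊕b24⊕b25⊕b26⊕b27⊕b28⊕b29⊕b30⊕b31 = 0⊕1⊕1⊕0⊕0⊕0⊕1⊕1⊕1⊕0⊕0⊕1⊕1⊕0⊕1⊕1 = 1
s16: b16⊕b17⊕b18⊕b19⊕b20⊕b21⊕b22⊕b23⊕b24⊕b25⊕b26⊕b27⊕b28⊕b29⊕b30⊕b31 = 1⊕0⊕1⊕0⊕1⊕1⊕1⊕0⊕1⊕0⊕0⊕1⊕1⊕0⊕1⊕1 = 0
Syndrome (s16...s1) = 01111 → position 15.
Flip bit 15: corrected codeword = 1100100011000101010111010011011
Data bits at positions 3,5,6,7,9,10,11,12,13,14,15,17,18,19,20,21,22,23,24,25,26,27,28,29,30,31: 01001100010010111010011011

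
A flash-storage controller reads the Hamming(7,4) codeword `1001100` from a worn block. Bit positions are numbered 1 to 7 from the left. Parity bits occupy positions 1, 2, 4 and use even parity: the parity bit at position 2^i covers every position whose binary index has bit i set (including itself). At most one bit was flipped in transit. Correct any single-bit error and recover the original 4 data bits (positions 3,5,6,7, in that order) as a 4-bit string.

0100

s1: b1⊕b3⊕b5⊕b7 = 1⊕0⊕1⊕0 = 0
s2: b2⊕b3⊕b6⊕b7 = 0⊕0⊕0⊕0 = 0
s4: b4⊕b5⊕b6⊕b7 = 1⊕1⊕0⊕0 = 0
Syndrome (s4...s1) = 000 → position 0 (no error).
No correction needed.
Data bits at positions 3,5,6,7: 0100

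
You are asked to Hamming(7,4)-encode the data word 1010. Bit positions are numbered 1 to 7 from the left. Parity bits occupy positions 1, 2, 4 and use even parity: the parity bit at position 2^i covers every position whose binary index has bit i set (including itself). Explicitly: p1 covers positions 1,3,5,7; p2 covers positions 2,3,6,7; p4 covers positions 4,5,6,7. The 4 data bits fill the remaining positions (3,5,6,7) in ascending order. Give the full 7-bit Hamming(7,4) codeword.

1011010

Place data bits at non-power-of-two positions: b3=1, b5=0, b6=1, b7=0.
p1 = XOR of data positions {3,5,7} = 1⊕0⊕0 = 1
p2 = XOR of data positions {3,6,7} = 1⊕1⊕0 = 0
p4 = XOR of data positions {5,6,7} = 0⊕1⊕0 = 1
Codeword b1..b7 = 1011010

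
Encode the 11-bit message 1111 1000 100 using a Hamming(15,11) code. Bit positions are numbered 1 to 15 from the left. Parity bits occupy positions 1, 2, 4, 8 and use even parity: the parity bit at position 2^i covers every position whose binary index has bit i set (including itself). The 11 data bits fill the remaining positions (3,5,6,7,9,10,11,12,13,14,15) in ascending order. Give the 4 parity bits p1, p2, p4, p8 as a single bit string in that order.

1100

Place data bits at non-power-of-two positions: b3=1, b5=1, b6=1, b7=1, b9=1, b10=0, b11=0, b12=0, b13=1, b14=0, b15=0.
p1 = XOR of data positions {3,5,7,9,11,13,15} = 1⊕1⊕1⊕1⊕0⊕1⊕0 = 1
p2 = XOR of data positions {3,6,7,10,11,14,15} = 1⊕1⊕1⊕0⊕0⊕0⊕0 = 1
p4 = XOR of data positions {5,6,7,12,13,14,15} = 1⊕1⊕1⊕0⊕1⊕0⊕0 = 0
p8 = XOR of data positions {9,10,11,12,13,14,15} = 1⊕0⊕0⊕0⊕1⊕0⊕0 = 0
Parity bits p1,p2,p4,p8 = 1100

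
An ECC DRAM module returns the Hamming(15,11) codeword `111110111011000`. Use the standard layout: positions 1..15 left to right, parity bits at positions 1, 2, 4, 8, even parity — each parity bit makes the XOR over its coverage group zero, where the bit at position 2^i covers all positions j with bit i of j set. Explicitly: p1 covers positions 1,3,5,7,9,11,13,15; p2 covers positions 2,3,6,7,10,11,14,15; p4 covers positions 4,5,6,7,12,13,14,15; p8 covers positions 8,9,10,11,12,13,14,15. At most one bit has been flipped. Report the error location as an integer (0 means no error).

0

s1: b1⊕b3⊕b5⊕b7⊕b9⊕b11⊕b13⊕b15 = 1⊕1⊕1⊕1⊕1⊕1⊕0⊕0 = 0
s2: b2⊕b3⊕b6⊕b7⊕b10⊕b11⊕b14⊕b15 = 1⊕1⊕0⊕1⊕0⊕1⊕0⊕0 = 0
s4: b4⊕b5⊕b6⊕b7⊕b12⊕b13⊕b14⊕b15 = 1⊕1⊕0⊕1⊕1⊕0⊕0⊕0 = 0
s8: b8⊕b9⊕b10⊕b11⊕b12⊕b13⊕b14⊕b15 = 1⊕1⊕0⊕1⊕1⊕0⊕0⊕0 = 0
Syndrome (s8...s1) = 0000 → position 0 (no error).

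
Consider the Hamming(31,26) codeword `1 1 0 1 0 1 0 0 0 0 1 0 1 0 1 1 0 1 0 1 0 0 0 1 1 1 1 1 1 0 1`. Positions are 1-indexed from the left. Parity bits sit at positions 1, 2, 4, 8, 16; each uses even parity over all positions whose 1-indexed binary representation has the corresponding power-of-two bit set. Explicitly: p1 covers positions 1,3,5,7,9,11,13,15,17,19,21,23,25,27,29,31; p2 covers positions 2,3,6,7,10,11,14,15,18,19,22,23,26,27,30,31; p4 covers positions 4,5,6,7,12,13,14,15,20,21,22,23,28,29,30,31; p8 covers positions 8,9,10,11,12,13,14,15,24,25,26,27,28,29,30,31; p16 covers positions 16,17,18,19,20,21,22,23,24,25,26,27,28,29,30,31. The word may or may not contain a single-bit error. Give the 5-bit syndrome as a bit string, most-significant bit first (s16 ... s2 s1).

00000

s1: b1⊕b3⊕b5⊕b7⊕b9⊕b11⊕b13⊕b15⊕b17⊕b19⊕b21⊕b23⊕b25⊕b27⊕b29⊕b31 = 1⊕0⊕0⊕0⊕0⊕1⊕1⊕1⊕0⊕0⊕0⊕0⊕1⊕1⊕1⊕1 = 0
s2: b2⊕b3⊕b6⊕b7⊕b10⊕b11⊕b14⊕b15⊕b18⊕b19⊕b22⊕b23⊕b26⊕b27⊕b30⊕b31 = 1⊕0⊕1⊕0⊕0⊕1⊕0⊕1⊕1⊕0⊕0⊕0⊕1⊕1⊕0⊕1 = 0
s4: b4⊕b5⊕b6⊕b7⊕b12⊕b13⊕b14⊕b15⊕b20⊕b21⊕b22⊕b23⊕b28⊕b29⊕b30⊕b31 = 1⊕0⊕1⊕0⊕0⊕1⊕0⊕1⊕1⊕0⊕0⊕0⊕1⊕1⊕0⊕1 = 0
s8: b8⊕b9⊕b10⊕b11⊕b12⊕b13⊕b14⊕b15⊕b24⊕b25⊕b26⊕b27⊕b28⊕b29⊕b30⊕b31 = 0⊕0⊕0⊕1⊕0⊕1⊕0⊕1⊕1⊕1⊕1⊕1⊕1⊕1⊕0⊕1 = 0
s16: b16⊕b17⊕b18⊕b19⊕b20⊕b21⊕b22⊕b23⊕b24⊕b25⊕b26⊕b27⊕b28⊕b29⊕b30⊕b31 = 1⊕0⊕1⊕0⊕1⊕0⊕0⊕0⊕1⊕1⊕1⊕1⊕1⊕1⊕0⊕1 = 0
Syndrome (s16...s1) = 00000 → position 0 (no error).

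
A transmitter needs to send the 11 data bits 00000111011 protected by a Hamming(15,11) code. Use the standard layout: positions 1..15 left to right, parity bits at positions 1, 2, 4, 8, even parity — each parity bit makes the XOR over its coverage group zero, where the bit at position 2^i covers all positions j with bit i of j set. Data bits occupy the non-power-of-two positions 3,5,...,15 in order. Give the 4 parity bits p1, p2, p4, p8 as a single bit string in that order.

Place data bits at non-power-of-two positions: b3=0, b5=0, b6=0, b7=0, b9=0, b10=1, b11=1, b12=1, b13=0, b14=1, b15=1.
p1 = XOR of data positions {3,5,7,9,11,13,15} = 0⊕0⊕0⊕0⊕1⊕0⊕1 = 0
p2 = XOR of data positions {3,6,7,10,11,14,15} = 0⊕0⊕0⊕1⊕1⊕1⊕1 = 0
p4 = XOR of data positions {5,6,7,12,13,14,15} = 0⊕0⊕0⊕1⊕0⊕1⊕1 = 1
p8 = XOR of data positions {9,10,11,12,13,14,15} = 0⊕1⊕1⊕1⊕0⊕1⊕1 = 1
Parity bits p1,p2,p4,p8 = 0011

0011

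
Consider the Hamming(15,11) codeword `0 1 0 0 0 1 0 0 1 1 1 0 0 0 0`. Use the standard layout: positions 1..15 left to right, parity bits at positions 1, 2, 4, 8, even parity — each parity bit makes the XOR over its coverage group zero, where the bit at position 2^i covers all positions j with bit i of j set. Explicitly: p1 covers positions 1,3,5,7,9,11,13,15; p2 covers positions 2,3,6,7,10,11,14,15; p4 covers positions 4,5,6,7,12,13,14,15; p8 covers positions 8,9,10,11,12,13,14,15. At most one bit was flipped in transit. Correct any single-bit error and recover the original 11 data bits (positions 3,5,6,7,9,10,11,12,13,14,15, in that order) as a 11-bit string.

00101111000

s1: b1⊕b3⊕b5⊕b7⊕b9⊕b11⊕b13⊕b15 = 0⊕0⊕0⊕0⊕1⊕1⊕0⊕0 = 0
s2: b2⊕b3⊕b6⊕b7⊕b10⊕b11⊕b14⊕b15 = 1⊕0⊕1⊕0⊕1⊕1⊕0⊕0 = 0
s4: b4⊕b5⊕b6⊕b7⊕b12⊕b13⊕b14⊕b15 = 0⊕0⊕1⊕0⊕0⊕0⊕0⊕0 = 1
s8: b8⊕b9⊕b10⊕b11⊕b12⊕b13⊕b14⊕b15 = 0⊕1⊕1⊕1⊕0⊕0⊕0⊕0 = 1
Syndrome (s8...s1) = 1100 → position 12.
Flip bit 12: corrected codeword = 010001001111000
Data bits at positions 3,5,6,7,9,10,11,12,13,14,15: 00101111000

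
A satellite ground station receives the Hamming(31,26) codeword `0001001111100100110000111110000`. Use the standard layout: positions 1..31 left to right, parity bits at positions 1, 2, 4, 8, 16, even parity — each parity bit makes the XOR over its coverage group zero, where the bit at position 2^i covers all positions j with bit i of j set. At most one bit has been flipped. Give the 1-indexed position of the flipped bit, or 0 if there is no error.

25

s1: b1⊕b3⊕b5⊕b7⊕b9⊕b11⊕b13⊕b15⊕b17⊕b19⊕b21⊕b23⊕b25⊕b27⊕b29⊕b31 = 0⊕0⊕0⊕1⊕1⊕1⊕0⊕0⊕1⊕0⊕0⊕1⊕1⊕1⊕0⊕0 = 1
s2: b2⊕b3⊕b6⊕b7⊕b10⊕b11⊕b14⊕b15⊕b18⊕b19⊕b22⊕b23⊕b26⊕b27⊕b30⊕b31 = 0⊕0⊕0⊕1⊕1⊕1⊕1⊕0⊕1⊕0⊕0⊕1⊕1⊕1⊕0⊕0 = 0
s4: b4⊕b5⊕b6⊕b7⊕b12⊕b13⊕b14⊕b15⊕b20⊕b21⊕b22⊕b23⊕b28⊕b29⊕b30⊕b31 = 1⊕0⊕0⊕1⊕0⊕0⊕1⊕0⊕0⊕0⊕0⊕1⊕0⊕0⊕0⊕0 = 0
s8: b8⊕b9⊕b10⊕b11⊕b12⊕b13⊕b14⊕b15⊕b24⊕b25⊕b26⊕b27⊕b28⊕b29⊕b30⊕b31 = 1⊕1⊕1⊕1⊕0⊕0⊕1⊕0⊕1⊕1⊕1⊕1⊕0⊕0⊕0⊕0 = 1
s16: b16⊕b17⊕b18⊕b19⊕b20⊕b21⊕b22⊕b23⊕b24⊕b25⊕b26⊕b27⊕b28⊕b29⊕b30⊕b31 = 0⊕1⊕1⊕0⊕0⊕0⊕0⊕1⊕1⊕1⊕1⊕1⊕0⊕0⊕0⊕0 = 1
Syndrome (s16...s1) = 11001 → position 25.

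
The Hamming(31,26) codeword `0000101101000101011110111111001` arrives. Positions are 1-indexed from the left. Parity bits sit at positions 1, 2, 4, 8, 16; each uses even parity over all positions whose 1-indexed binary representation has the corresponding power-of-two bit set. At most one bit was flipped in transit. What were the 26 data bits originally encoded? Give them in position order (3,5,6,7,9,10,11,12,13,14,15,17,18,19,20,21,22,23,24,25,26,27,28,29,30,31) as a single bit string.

s1: b1⊕b3⊕b5⊕b7⊕b9⊕b11⊕b13⊕b15⊕b17⊕b19⊕b21⊕b23⊕b25⊕b27⊕b29⊕b31 = 0⊕0⊕1⊕1⊕0⊕0⊕0⊕0⊕0⊕1⊕1⊕1⊕1⊕1⊕0⊕1 = 0
s2: b2⊕b3⊕b6⊕b7⊕b10⊕b11⊕b14⊕b15⊕b18⊕b19⊕b22⊕b23⊕b26⊕b27⊕b30⊕b31 = 0⊕0⊕0⊕1⊕1⊕0⊕1⊕0⊕1⊕1⊕0⊕1⊕1⊕1⊕0⊕1 = 1
s4: b4⊕b5⊕b6⊕b7⊕b12⊕b13⊕b14⊕b15⊕b20⊕b21⊕b22⊕b23⊕b28⊕b29⊕b30⊕b31 = 0⊕1⊕0⊕1⊕0⊕0⊕1⊕0⊕1⊕1⊕0⊕1⊕1⊕0⊕0⊕1 = 0
s8: b8⊕b9⊕b10⊕b11⊕b12⊕b13⊕b14⊕b15⊕b24⊕b25⊕b26⊕b27⊕b28⊕b29⊕b30⊕b31 = 1⊕0⊕1⊕0⊕0⊕0⊕1⊕0⊕1⊕1⊕1⊕1⊕1⊕0⊕0⊕1 = 1
s16: b16⊕b17⊕b18⊕b19⊕b20⊕b21⊕b22⊕b23⊕b24⊕b25⊕b26⊕b27⊕b28⊕b29⊕b30⊕b31 = 1⊕0⊕1⊕1⊕1⊕1⊕0⊕1⊕1⊕1⊕1⊕1⊕1⊕0⊕0⊕1 = 0
Syndrome (s16...s1) = 01010 → position 10.
Flip bit 10: corrected codeword = 0000101100000101011110111111001
Data bits at positions 3,5,6,7,9,10,11,12,13,14,15,17,18,19,20,21,22,23,24,25,26,27,28,29,30,31: 01010000010011110111111001

01010000010011110111111001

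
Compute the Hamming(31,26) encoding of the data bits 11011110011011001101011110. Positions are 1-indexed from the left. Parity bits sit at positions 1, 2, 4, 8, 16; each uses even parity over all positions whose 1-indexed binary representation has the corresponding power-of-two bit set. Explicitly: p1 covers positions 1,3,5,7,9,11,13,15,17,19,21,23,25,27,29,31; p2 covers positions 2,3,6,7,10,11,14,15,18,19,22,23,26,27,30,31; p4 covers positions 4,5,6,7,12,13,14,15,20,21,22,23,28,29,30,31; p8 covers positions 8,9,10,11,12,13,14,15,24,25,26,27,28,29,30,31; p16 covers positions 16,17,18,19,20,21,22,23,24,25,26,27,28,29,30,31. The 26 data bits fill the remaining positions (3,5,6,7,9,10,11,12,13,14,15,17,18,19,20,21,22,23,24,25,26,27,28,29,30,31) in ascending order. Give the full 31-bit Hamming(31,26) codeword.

1011101011100111011001101011110

Place data bits at non-power-of-two positions: b3=1, b5=1, b6=0, b7=1, b9=1, b10=1, b11=1, b12=0, b13=0, b14=1, b15=1, b17=0, b18=1, b19=1, b20=0, b21=0, b22=1, b23=1, b24=0, b25=1, b26=0, b27=1, b28=1, b29=1, b30=1, b31=0.
p1 = XOR of data positions {3,5,7,9,11,13,15,17,19,21,23,25,27,29,31} = 1⊕1⊕1⊕1⊕1⊕0⊕1⊕0⊕1⊕0⊕1⊕1⊕1⊕1⊕0 = 1
p2 = XOR of data positions {3,6,7,10,11,14,15,18,19,22,23,26,27,30,31} = 1⊕0⊕1⊕1⊕1⊕1⊕1⊕1⊕1⊕1⊕1⊕0⊕1⊕1⊕0 = 0
p4 = XOR of data positions {5,6,7,12,13,14,15,20,21,22,23,28,29,30,31} = 1⊕0⊕1⊕0⊕0⊕1⊕1⊕0⊕0⊕1⊕1⊕1⊕1⊕1⊕0 = 1
p8 = XOR of data positions {9,10,11,12,13,14,15,24,25,26,27,28,29,30,31} = 1⊕1⊕1⊕0⊕0⊕1⊕1⊕0⊕1⊕0⊕1⊕1⊕1⊕1⊕0 = 0
p16 = XOR of data positions {17,18,19,20,21,22,23,24,25,26,27,28,29,30,31} = 0⊕1⊕1⊕0⊕0⊕1⊕1⊕0⊕1⊕0⊕1⊕1⊕1⊕1⊕0 = 1
Codeword b1..b31 = 1011101011100111011001101011110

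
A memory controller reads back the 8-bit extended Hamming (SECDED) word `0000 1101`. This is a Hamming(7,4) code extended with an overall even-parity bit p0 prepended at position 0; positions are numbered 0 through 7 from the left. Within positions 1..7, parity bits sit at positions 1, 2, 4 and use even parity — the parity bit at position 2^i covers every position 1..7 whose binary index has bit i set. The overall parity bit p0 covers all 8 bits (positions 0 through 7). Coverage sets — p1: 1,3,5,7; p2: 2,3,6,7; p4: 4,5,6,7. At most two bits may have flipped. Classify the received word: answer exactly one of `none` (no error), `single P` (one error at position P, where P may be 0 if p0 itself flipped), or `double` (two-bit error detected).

single 6

s1: b1⊕b3⊕b5⊕b7 = 0⊕0⊕1⊕1 = 0
s2: b2⊕b3⊕b6⊕b7 = 0⊕0⊕0⊕1 = 1
s4: b4⊕b5⊕b6⊕b7 = 1⊕1⊕0⊕1 = 1
Syndrome (s4...s1) = 110 → position 6.
Overall parity (XOR of all 8 bits, including p0): 0⊕0⊕0⊕0⊕1⊕1⊕0⊕1 = 1
Overall=1, syndrome position=6 → single-bit error at position 6.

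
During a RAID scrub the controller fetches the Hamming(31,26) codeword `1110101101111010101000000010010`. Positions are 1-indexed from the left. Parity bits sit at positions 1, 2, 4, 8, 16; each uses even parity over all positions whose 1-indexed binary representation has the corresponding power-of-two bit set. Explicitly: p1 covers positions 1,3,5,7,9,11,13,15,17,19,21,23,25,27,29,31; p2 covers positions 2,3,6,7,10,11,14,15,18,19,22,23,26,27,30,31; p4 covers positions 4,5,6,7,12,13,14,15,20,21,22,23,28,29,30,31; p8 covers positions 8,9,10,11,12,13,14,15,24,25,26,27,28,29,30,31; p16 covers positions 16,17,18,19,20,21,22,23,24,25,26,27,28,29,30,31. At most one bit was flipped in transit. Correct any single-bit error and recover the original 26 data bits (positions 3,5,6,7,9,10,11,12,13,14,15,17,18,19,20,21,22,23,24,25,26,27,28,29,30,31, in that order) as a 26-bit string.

s1: b1⊕b3⊕b5⊕b7⊕b9⊕b11⊕b13⊕b15⊕b17⊕b19⊕b21⊕b23⊕b25⊕b27⊕b29⊕b31 = 1⊕1⊕1⊕1⊕0⊕1⊕1⊕1⊕1⊕1⊕0⊕0⊕0⊕1⊕0⊕0 = 0
s2: b2⊕b3⊕b6⊕b7⊕b10⊕b11⊕b14⊕b15⊕b18⊕b19⊕b22⊕b23⊕b26⊕b27⊕b30⊕b31 = 1⊕1⊕0⊕1⊕1⊕1⊕0⊕1⊕0⊕1⊕0⊕0⊕0⊕1⊕1⊕0 = 1
s4: b4⊕b5⊕b6⊕b7⊕b12⊕b13⊕b14⊕b15⊕b20⊕b21⊕b22⊕b23⊕b28⊕b29⊕b30⊕b31 = 0⊕1⊕0⊕1⊕1⊕1⊕0⊕1⊕0⊕0⊕0⊕0⊕0⊕0⊕1⊕0 = 0
s8: b8⊕b9⊕b10⊕b11⊕b12⊕b13⊕b14⊕b15⊕b24⊕b25⊕b26⊕b27⊕b28⊕b29⊕b30⊕b31 = 1⊕0⊕1⊕1⊕1⊕1⊕0⊕1⊕0⊕0⊕0⊕1⊕0⊕0⊕1⊕0 = 0
s16: b16⊕b17⊕b18⊕b19⊕b20⊕b21⊕b22⊕b23⊕b24⊕b25⊕b26⊕b27⊕b28⊕b29⊕b30⊕b31 = 0⊕1⊕0⊕1⊕0⊕0⊕0⊕0⊕0⊕0⊕0⊕1⊕0⊕0⊕1⊕0 = 0
Syndrome (s16...s1) = 00010 → position 2.
Flip bit 2: corrected codeword = 1010101101111010101000000010010
Data bits at positions 3,5,6,7,9,10,11,12,13,14,15,17,18,19,20,21,22,23,24,25,26,27,28,29,30,31: 11010111101101000000010010

11010111101101000000010010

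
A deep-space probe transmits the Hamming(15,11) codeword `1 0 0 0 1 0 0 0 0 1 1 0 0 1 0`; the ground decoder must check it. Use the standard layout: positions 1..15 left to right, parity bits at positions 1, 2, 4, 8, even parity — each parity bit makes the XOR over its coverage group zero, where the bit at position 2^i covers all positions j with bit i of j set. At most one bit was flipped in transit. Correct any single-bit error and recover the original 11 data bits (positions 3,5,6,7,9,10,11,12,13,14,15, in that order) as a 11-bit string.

s1: b1⊕b3⊕b5⊕b7⊕b9⊕b11⊕b13⊕b15 = 1⊕0⊕1⊕0⊕0⊕1⊕0⊕0 = 1
s2: b2⊕b3⊕b6⊕b7⊕b10⊕b11⊕b14⊕b15 = 0⊕0⊕0⊕0⊕1⊕1⊕1⊕0 = 1
s4: b4⊕b5⊕b6⊕b7⊕b12⊕b13⊕b14⊕b15 = 0⊕1⊕0⊕0⊕0⊕0⊕1⊕0 = 0
s8: b8⊕b9⊕b10⊕b11⊕b12⊕b13⊕b14⊕b15 = 0⊕0⊕1⊕1⊕0⊕0⊕1⊕0 = 1
Syndrome (s8...s1) = 1011 → position 11.
Flip bit 11: corrected codeword = 100010000100010
Data bits at positions 3,5,6,7,9,10,11,12,13,14,15: 01000100010

01000100010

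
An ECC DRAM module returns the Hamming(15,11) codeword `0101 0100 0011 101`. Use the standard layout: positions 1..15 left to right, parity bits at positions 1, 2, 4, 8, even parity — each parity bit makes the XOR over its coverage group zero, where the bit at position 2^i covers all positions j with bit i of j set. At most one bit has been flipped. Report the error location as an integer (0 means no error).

5

s1: b1⊕b3⊕b5⊕b7⊕b9⊕b11⊕b13⊕b15 = 0⊕0⊕0⊕0⊕0⊕1⊕1⊕1 = 1
s2: b2⊕b3⊕b6⊕b7⊕b10⊕b11⊕b14⊕b15 = 1⊕0⊕1⊕0⊕0⊕1⊕0⊕1 = 0
s4: b4⊕b5⊕b6⊕b7⊕b12⊕b13⊕b14⊕b15 = 1⊕0⊕1⊕0⊕1⊕1⊕0⊕1 = 1
s8: b8⊕b9⊕b10⊕b11⊕b12⊕b13⊕b14⊕b15 = 0⊕0⊕0⊕1⊕1⊕1⊕0⊕1 = 0
Syndrome (s8...s1) = 0101 → position 5.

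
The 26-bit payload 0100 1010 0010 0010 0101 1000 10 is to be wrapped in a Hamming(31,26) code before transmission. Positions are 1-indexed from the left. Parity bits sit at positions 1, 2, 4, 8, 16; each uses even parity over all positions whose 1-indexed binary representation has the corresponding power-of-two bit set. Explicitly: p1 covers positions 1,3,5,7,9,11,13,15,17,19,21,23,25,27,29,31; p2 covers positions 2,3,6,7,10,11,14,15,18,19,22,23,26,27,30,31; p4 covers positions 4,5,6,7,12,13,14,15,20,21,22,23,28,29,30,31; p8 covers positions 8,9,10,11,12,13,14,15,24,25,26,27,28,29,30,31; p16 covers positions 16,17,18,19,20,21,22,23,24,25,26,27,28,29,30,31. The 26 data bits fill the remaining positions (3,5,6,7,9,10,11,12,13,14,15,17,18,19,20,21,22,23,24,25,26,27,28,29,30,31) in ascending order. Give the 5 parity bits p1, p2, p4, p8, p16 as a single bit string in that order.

01101

Place data bits at non-power-of-two positions: b3=0, b5=1, b6=0, b7=0, b9=1, b10=0, b11=1, b12=0, b13=0, b14=0, b15=1, b17=0, b18=0, b19=0, b20=1, b21=0, b22=0, b23=1, b24=0, b25=1, b26=1, b27=0, b28=0, b29=0, b30=1, b31=0.
p1 = XOR of data positions {3,5,7,9,11,13,15,17,19,21,23,25,27,29,31} = 0⊕1⊕0⊕1⊕1⊕0⊕1⊕0⊕0⊕0⊕1⊕1⊕0⊕0⊕0 = 0
p2 = XOR of data positions {3,6,7,10,11,14,15,18,19,22,23,26,27,30,31} = 0⊕0⊕0⊕0⊕1⊕0⊕1⊕0⊕0⊕0⊕1⊕1⊕0⊕1⊕0 = 1
p4 = XOR of data positions {5,6,7,12,13,14,15,20,21,22,23,28,29,30,31} = 1⊕0⊕0⊕0⊕0⊕0⊕1⊕1⊕0⊕0⊕1⊕0⊕0⊕1⊕0 = 1
p8 = XOR of data positions {9,10,11,12,13,14,15,24,25,26,27,28,29,30,31} = 1⊕0⊕1⊕0⊕0⊕0⊕1⊕0⊕1⊕1⊕0⊕0⊕0⊕1⊕0 = 0
p16 = XOR of data positions {17,18,19,20,21,22,23,24,25,26,27,28,29,30,31} = 0⊕0⊕0⊕1⊕0⊕0⊕1⊕0⊕1⊕1⊕0⊕0⊕0⊕1⊕0 = 1
Parity bits p1,p2,p4,p8,p16 = 01101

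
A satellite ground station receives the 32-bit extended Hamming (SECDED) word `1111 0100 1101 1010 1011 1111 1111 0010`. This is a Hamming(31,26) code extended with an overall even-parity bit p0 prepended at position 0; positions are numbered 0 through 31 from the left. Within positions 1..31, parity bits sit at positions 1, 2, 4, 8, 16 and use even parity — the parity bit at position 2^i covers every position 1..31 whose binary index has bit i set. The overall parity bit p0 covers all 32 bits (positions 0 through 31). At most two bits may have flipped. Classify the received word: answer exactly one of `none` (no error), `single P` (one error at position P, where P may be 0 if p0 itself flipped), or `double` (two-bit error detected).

double

s1: b1⊕b3⊕b5⊕b7⊕b9⊕b11⊕b13⊕b15⊕b17⊕b19⊕b21⊕b23⊕b25⊕b27⊕b29⊕b31 = 1⊕1⊕1⊕0⊕1⊕1⊕0⊕0⊕0⊕1⊕1⊕1⊕1⊕1⊕0⊕0 = 0
s2: b2⊕b3⊕b6⊕b7⊕b10⊕b11⊕b14⊕b15⊕b18⊕b19⊕b22⊕b23⊕b26⊕b27⊕b30⊕b31 = 1⊕1⊕0⊕0⊕0⊕1⊕1⊕0⊕1⊕1⊕1⊕1⊕1⊕1⊕1⊕0 = 1
s4: b4⊕b5⊕b6⊕b7⊕b12⊕b13⊕b14⊕b15⊕b20⊕b21⊕b22⊕b23⊕b28⊕b29⊕b30⊕b31 = 0⊕1⊕0⊕0⊕1⊕0⊕1⊕0⊕1⊕1⊕1⊕1⊕0⊕0⊕1⊕0 = 0
s8: b8⊕b9⊕b10⊕b11⊕b12⊕b13⊕b14⊕b15⊕b24⊕b25⊕b26⊕b27⊕b28⊕b29⊕b30⊕b31 = 1⊕1⊕0⊕1⊕1⊕0⊕1⊕0⊕1⊕1⊕1⊕1⊕0⊕0⊕1⊕0 = 0
s16: b16⊕b17⊕b18⊕b19⊕b20⊕b21⊕b22⊕b23⊕b24⊕b25⊕b26⊕b27⊕b28⊕b29⊕b30⊕b31 = 1⊕0⊕1⊕1⊕1⊕1⊕1⊕1⊕1⊕1⊕1⊕1⊕0⊕0⊕1⊕0 = 0
Syndrome (s16...s1) = 00010 → position 2.
Overall parity (XOR of all 32 bits, including p0): 1⊕1⊕1⊕1⊕0⊕1⊕0⊕0⊕1⊕1⊕0⊕1⊕1⊕0⊕1⊕0⊕1⊕0⊕1⊕1⊕1⊕1⊕1⊕1⊕1⊕1⊕1⊕1⊕0⊕0⊕1⊕0 = 0
Overall=0, syndrome position=2 → double-bit error detected (uncorrectable).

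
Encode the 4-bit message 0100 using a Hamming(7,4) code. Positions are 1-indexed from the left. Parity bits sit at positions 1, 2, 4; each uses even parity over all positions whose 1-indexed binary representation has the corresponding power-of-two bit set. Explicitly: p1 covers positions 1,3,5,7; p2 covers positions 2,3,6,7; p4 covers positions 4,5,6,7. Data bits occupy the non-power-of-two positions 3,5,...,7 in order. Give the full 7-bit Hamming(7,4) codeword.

Place data bits at non-power-of-two positions: b3=0, b5=1, b6=0, b7=0.
p1 = XOR of data positions {3,5,7} = 0⊕1⊕0 = 1
p2 = XOR of data positions {3,6,7} = 0⊕0⊕0 = 0
p4 = XOR of data positions {5,6,7} = 1⊕0⊕0 = 1
Codeword b1..b7 = 1001100

1001100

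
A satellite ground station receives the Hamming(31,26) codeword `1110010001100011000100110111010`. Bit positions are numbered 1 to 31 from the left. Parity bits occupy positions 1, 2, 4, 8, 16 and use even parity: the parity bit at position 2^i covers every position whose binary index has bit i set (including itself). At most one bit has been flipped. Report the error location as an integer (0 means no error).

0

s1: b1⊕b3⊕b5⊕b7⊕b9⊕b11⊕b13⊕b15⊕b17⊕b19⊕b21⊕b23⊕b25⊕b27⊕b29⊕b31 = 1⊕1⊕0⊕0⊕0⊕1⊕0⊕1⊕0⊕0⊕0⊕1⊕0⊕1⊕0⊕0 = 0
s2: b2⊕b3⊕b6⊕b7⊕b10⊕b11⊕b14⊕b15⊕b18⊕b19⊕b22⊕b23⊕b26⊕b27⊕b30⊕b31 = 1⊕1⊕1⊕0⊕1⊕1⊕0⊕1⊕0⊕0⊕0⊕1⊕1⊕1⊕1⊕0 = 0
s4: b4⊕b5⊕b6⊕b7⊕b12⊕b13⊕b14⊕b15⊕b20⊕b21⊕b22⊕b23⊕b28⊕b29⊕b30⊕b31 = 0⊕0⊕1⊕0⊕0⊕0⊕0⊕1⊕1⊕0⊕0⊕1⊕1⊕0⊕1⊕0 = 0
s8: b8⊕b9⊕b10⊕b11⊕b12⊕b13⊕b14⊕b15⊕b24⊕b25⊕b26⊕b27⊕b28⊕b29⊕b30⊕b31 = 0⊕0⊕1⊕1⊕0⊕0⊕0⊕1⊕1⊕0⊕1⊕1⊕1⊕0⊕1⊕0 = 0
s16: b16⊕b17⊕b18⊕b19⊕b20⊕b21⊕b22⊕b23⊕b24⊕b25⊕b26⊕b27⊕b28⊕b29⊕b30⊕b31 = 1⊕0⊕0⊕0⊕1⊕0⊕0⊕1⊕1⊕0⊕1⊕1⊕1⊕0⊕1⊕0 = 0
Syndrome (s16...s1) = 00000 → position 0 (no error).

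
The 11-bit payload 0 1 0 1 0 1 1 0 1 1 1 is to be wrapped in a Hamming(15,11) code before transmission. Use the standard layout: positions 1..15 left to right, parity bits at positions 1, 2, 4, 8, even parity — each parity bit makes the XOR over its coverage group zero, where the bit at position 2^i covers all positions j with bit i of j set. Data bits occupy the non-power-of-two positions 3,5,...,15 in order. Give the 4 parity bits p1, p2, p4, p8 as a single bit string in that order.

1111

Place data bits at non-power-of-two positions: b3=0, b5=1, b6=0, b7=1, b9=0, b10=1, b11=1, b12=0, b13=1, b14=1, b15=1.
p1 = XOR of data positions {3,5,7,9,11,13,15} = 0⊕1⊕1⊕0⊕1⊕1⊕1 = 1
p2 = XOR of data positions {3,6,7,10,11,14,15} = 0⊕0⊕1⊕1⊕1⊕1⊕1 = 1
p4 = XOR of data positions {5,6,7,12,13,14,15} = 1⊕0⊕1⊕0⊕1⊕1⊕1 = 1
p8 = XOR of data positions {9,10,11,12,13,14,15} = 0⊕1⊕1⊕0⊕1⊕1⊕1 = 1
Parity bits p1,p2,p4,p8 = 1111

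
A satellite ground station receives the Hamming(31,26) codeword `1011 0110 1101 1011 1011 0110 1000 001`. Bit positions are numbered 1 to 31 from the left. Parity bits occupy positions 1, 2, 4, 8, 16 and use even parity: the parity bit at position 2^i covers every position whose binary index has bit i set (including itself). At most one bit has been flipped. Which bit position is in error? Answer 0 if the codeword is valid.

11

s1: b1⊕b3⊕b5⊕b7⊕b9⊕b11⊕b13⊕b15⊕b17⊕b19⊕b21⊕b23⊕b25⊕b27⊕b29⊕b31 = 1⊕1⊕0⊕1⊕1⊕0⊕1⊕1⊕1⊕1⊕0⊕1⊕1⊕0⊕0⊕1 = 1
s2: b2⊕b3⊕b6⊕b7⊕b10⊕b11⊕b14⊕b15⊕b18⊕b19⊕b22⊕b23⊕b26⊕b27⊕b30⊕b31 = 0⊕1⊕1⊕1⊕1⊕0⊕0⊕1⊕0⊕1⊕1⊕1⊕0⊕0⊕0⊕1 = 1
s4: b4⊕b5⊕b6⊕b7⊕b12⊕b13⊕b14⊕b15⊕b20⊕b21⊕b22⊕b23⊕b28⊕b29⊕b30⊕b31 = 1⊕0⊕1⊕1⊕1⊕1⊕0⊕1⊕1⊕0⊕1⊕1⊕0⊕0⊕0⊕1 = 0
s8: b8⊕b9⊕b10⊕b11⊕b12⊕b13⊕b14⊕b15⊕b24⊕b25⊕b26⊕b27⊕b28⊕b29⊕b30⊕b31 = 0⊕1⊕1⊕0⊕1⊕1⊕0⊕1⊕0⊕1⊕0⊕0⊕0⊕0⊕0⊕1 = 1
s16: b16⊕b17⊕b18⊕b19⊕b20⊕b21⊕b22⊕b23⊕b24⊕b25⊕b26⊕b27⊕b28⊕b29⊕b30⊕b31 = 1⊕1⊕0⊕1⊕1⊕0⊕1⊕1⊕0⊕1⊕0⊕0⊕0⊕0⊕0⊕1 = 0
Syndrome (s16...s1) = 01011 → position 11.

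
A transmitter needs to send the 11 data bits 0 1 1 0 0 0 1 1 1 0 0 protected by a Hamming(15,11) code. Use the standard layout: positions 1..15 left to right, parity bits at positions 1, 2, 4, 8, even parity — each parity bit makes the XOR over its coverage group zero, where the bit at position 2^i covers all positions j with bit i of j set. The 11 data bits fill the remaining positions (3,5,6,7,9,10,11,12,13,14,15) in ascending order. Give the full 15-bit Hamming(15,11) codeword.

100011010011100

Place data bits at non-power-of-two positions: b3=0, b5=1, b6=1, b7=0, b9=0, b10=0, b11=1, b12=1, b13=1, b14=0, b15=0.
p1 = XOR of data positions {3,5,7,9,11,13,15} = 0⊕1⊕0⊕0⊕1⊕1⊕0 = 1
p2 = XOR of data positions {3,6,7,10,11,14,15} = 0⊕1⊕0⊕0⊕1⊕0⊕0 = 0
p4 = XOR of data positions {5,6,7,12,13,14,15} = 1⊕1⊕0⊕1⊕1⊕0⊕0 = 0
p8 = XOR of data positions {9,10,11,12,13,14,15} = 0⊕0⊕1⊕1⊕1⊕0⊕0 = 1
Codeword b1..b15 = 100011010011100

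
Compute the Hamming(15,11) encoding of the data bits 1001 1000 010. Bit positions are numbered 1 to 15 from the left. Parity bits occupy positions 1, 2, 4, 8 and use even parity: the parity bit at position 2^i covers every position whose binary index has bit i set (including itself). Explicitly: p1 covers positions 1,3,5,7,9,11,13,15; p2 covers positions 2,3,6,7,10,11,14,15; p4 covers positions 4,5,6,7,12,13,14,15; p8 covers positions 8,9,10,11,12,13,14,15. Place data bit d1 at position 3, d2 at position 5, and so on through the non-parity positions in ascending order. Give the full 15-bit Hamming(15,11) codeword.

Place data bits at non-power-of-two positions: b3=1, b5=0, b6=0, b7=1, b9=1, b10=0, b11=0, b12=0, b13=0, b14=1, b15=0.
p1 = XOR of data positions {3,5,7,9,11,13,15} = 1⊕0⊕1⊕1⊕0⊕0⊕0 = 1
p2 = XOR of data positions {3,6,7,10,11,14,15} = 1⊕0⊕1⊕0⊕0⊕1⊕0 = 1
p4 = XOR of data positions {5,6,7,12,13,14,15} = 0⊕0⊕1⊕0⊕0⊕1⊕0 = 0
p8 = XOR of data positions {9,10,11,12,13,14,15} = 1⊕0⊕0⊕0⊕0⊕1⊕0 = 0
Codeword b1..b15 = 111000101000010

111000101000010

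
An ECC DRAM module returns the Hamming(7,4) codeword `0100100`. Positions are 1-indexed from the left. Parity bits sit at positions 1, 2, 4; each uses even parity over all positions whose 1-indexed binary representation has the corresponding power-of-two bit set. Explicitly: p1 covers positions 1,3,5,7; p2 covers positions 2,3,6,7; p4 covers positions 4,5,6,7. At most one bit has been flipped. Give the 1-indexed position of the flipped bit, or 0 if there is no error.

7

s1: b1⊕b3⊕b5⊕b7 = 0⊕0⊕1⊕0 = 1
s2: b2⊕b3⊕b6⊕b7 = 1⊕0⊕0⊕0 = 1
s4: b4⊕b5⊕b6⊕b7 = 0⊕1⊕0⊕0 = 1
Syndrome (s4...s1) = 111 → position 7.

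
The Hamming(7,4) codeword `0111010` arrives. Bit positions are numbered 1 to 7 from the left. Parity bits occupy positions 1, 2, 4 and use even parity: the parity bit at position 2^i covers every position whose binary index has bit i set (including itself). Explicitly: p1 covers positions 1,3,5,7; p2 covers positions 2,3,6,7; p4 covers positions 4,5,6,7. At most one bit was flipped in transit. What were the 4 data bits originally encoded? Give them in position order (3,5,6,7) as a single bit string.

s1: b1⊕b3⊕b5⊕b7 = 0⊕1⊕0⊕0 = 1
s2: b2⊕b3⊕b6⊕b7 = 1⊕1⊕1⊕0 = 1
s4: b4⊕b5⊕b6⊕b7 = 1⊕0⊕1⊕0 = 0
Syndrome (s4...s1) = 011 → position 3.
Flip bit 3: corrected codeword = 0101010
Data bits at positions 3,5,6,7: 0010

0010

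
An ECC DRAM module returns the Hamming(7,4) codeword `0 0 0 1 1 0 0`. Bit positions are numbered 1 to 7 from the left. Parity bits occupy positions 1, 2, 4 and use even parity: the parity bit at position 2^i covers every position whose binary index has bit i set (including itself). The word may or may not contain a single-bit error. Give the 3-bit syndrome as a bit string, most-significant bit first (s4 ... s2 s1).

001

s1: b1⊕b3⊕b5⊕b7 = 0⊕0⊕1⊕0 = 1
s2: b2⊕b3⊕b6⊕b7 = 0⊕0⊕0⊕0 = 0
s4: b4⊕b5⊕b6⊕b7 = 1⊕1⊕0⊕0 = 0
Syndrome (s4...s1) = 001 → position 1.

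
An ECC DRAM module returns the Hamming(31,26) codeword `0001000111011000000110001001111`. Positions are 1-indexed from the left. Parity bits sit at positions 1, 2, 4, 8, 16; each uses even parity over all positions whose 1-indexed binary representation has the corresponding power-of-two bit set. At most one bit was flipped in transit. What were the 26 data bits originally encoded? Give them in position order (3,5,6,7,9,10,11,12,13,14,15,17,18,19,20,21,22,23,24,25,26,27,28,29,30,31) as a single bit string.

s1: b1⊕b3⊕b5⊕b7⊕b9⊕b11⊕b13⊕b15⊕b17⊕b19⊕b21⊕b23⊕b25⊕b27⊕b29⊕b31 = 0⊕0⊕0⊕0⊕1⊕0⊕1⊕0⊕0⊕0⊕1⊕0⊕1⊕0⊕1⊕1 = 0
s2: b2⊕b3⊕b6⊕b7⊕b10⊕b11⊕b14⊕b15⊕b18⊕b19⊕b22⊕b23⊕b26⊕b27⊕b30⊕b31 = 0⊕0⊕0⊕0⊕1⊕0⊕0⊕0⊕0⊕0⊕0⊕0⊕0⊕0⊕1⊕1 = 1
s4: b4⊕b5⊕b6⊕b7⊕b12⊕b13⊕b14⊕b15⊕b20⊕b21⊕b22⊕b23⊕b28⊕b29⊕b30⊕b31 = 1⊕0⊕0⊕0⊕1⊕1⊕0⊕0⊕1⊕1⊕0⊕0⊕1⊕1⊕1⊕1 = 1
s8: b8⊕b9⊕b10⊕b11⊕b12⊕b13⊕b14⊕b15⊕b24⊕b25⊕b26⊕b27⊕b28⊕b29⊕b30⊕b31 = 1⊕1⊕1⊕0⊕1⊕1⊕0⊕0⊕0⊕1⊕0⊕0⊕1⊕1⊕1⊕1 = 0
s16: b16⊕b17⊕b18⊕b19⊕b20⊕b21⊕b22⊕b23⊕b24⊕b25⊕b26⊕b27⊕b28⊕b29⊕b30⊕b31 = 0⊕0⊕0⊕0⊕1⊕1⊕0⊕0⊕0⊕1⊕0⊕0⊕1⊕1⊕1⊕1 = 1
Syndrome (s16...s1) = 10110 → position 22.
Flip bit 22: corrected codeword = 0001000111011000000111001001111
Data bits at positions 3,5,6,7,9,10,11,12,13,14,15,17,18,19,20,21,22,23,24,25,26,27,28,29,30,31: 00001101100000111001001111

00001101100000111001001111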